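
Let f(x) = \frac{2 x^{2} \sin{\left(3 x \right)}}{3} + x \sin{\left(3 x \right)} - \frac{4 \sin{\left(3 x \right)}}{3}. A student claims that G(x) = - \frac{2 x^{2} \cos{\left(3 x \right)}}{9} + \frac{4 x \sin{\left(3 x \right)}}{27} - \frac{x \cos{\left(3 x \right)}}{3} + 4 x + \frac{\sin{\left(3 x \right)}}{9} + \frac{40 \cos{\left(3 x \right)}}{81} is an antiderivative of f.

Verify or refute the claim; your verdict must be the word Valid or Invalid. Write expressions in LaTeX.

Invalid: d/dx[G] - f = 4, which is not 0.

d/dx[G] = \frac{2 x^{2} \sin{\left(3 x \right)}}{3} + x \sin{\left(3 x \right)} - \frac{4 \sin{\left(3 x \right)}}{3} + 4
d/dx[G] - f(x) = 4 != 0.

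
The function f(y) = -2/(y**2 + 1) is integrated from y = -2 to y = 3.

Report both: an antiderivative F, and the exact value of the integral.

Antiderivative: F(y) = -2*atan(y); value = -2*atan(3) - 2*atan(2)

A first test for any F(y): its y-derivative must equal f(y) identically.
F(y) = -2*atan(y) is an antiderivative of f.
Check: d/dy[-2*atan(y)] = -2/(y**2 + 1) = f(y).
F(3) = -2*atan(3); F(-2) = 2*atan(2).
Integral = F(3) - F(-2) = -2*atan(3) - 2*atan(2).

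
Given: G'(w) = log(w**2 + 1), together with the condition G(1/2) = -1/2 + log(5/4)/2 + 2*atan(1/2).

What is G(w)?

Differentiate the proposed G(w) back; it has to land on the given G'(w).
A general antiderivative is w*log(w**2 + 1) - 2*w + 2*atan(w) + C.
The condition gives C = -1/2 + log(5/4)/2 + 2*atan(1/2) - (-1 + log(5/4)/2 + 2*atan(1/2)) = 1/2.
So G(w) = w*log(w**2 + 1) - 2*w + 2*atan(w) + 1/2.
Check: d/dw[w*log(w**2 + 1) - 2*w + 2*atan(w) + 1/2] = log(w**2 + 1) = G'(w).

G(w) = w*log(w**2 + 1) - 2*w + 2*atan(w) + 1/2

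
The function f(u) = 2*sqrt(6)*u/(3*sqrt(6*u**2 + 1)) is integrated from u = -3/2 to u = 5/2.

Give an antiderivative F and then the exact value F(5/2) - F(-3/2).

f matches the chain-rule pattern g'(h)*h' with inner function h(u) = 4*u**2 + 2/3; substituting w = h(u) collapses the integral.
F(u) = sqrt(4*u**2 + 2/3)/3 is an antiderivative of f.
Check: d/du[sqrt(4*u**2 + 2/3)/3] = 2*sqrt(6)*u/(3*sqrt(6*u**2 + 1)) = f(u).
F(5/2) = sqrt(231)/9; F(-3/2) = sqrt(87)/9.
Integral = F(5/2) - F(-3/2) = -sqrt(87)/9 + sqrt(231)/9.

Antiderivative: F(u) = sqrt(4*u**2 + 2/3)/3; value = -sqrt(87)/9 + sqrt(231)/9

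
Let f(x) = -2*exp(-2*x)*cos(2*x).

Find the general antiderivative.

F(x) = (-sin(2*x) + cos(2*x))*exp(-2*x)/2 + C

Any candidate F(x) must reproduce f(x) exactly when differentiated.
Check: d/dx[(-sin(2*x) + cos(2*x))*exp(-2*x)/2] = -2*exp(-2*x)*cos(2*x) = f(x).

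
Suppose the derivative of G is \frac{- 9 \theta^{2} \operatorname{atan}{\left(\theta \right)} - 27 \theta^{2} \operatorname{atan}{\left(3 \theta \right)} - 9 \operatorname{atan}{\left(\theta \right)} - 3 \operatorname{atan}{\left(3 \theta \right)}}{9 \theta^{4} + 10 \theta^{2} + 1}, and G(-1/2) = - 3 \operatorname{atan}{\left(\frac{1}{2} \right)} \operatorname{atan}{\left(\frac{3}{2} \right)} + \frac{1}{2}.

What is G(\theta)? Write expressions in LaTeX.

G(\theta) = - 3 \operatorname{atan}{\left(\theta \right)} \operatorname{atan}{\left(3 \theta \right)} + \frac{1}{2}

G'(\theta) has the shape u'v + uv' for u = - 3 \operatorname{atan}{\left(\theta \right)} and v = \operatorname{atan}{\left(3 \theta \right)} — it is the derivative of the product u*v.
A general antiderivative is - 3 \operatorname{atan}{\left(\theta \right)} \operatorname{atan}{\left(3 \theta \right)} + C.
The condition gives C = - 3 \operatorname{atan}{\left(\frac{1}{2} \right)} \operatorname{atan}{\left(\frac{3}{2} \right)} + \frac{1}{2} - (- 3 \operatorname{atan}{\left(\frac{1}{2} \right)} \operatorname{atan}{\left(\frac{3}{2} \right)}) = \frac{1}{2}.
So G(\theta) = - 3 \operatorname{atan}{\left(\theta \right)} \operatorname{atan}{\left(3 \theta \right)} + \frac{1}{2}.
Check: d/d\theta[- 3 \operatorname{atan}{\left(\theta \right)} \operatorname{atan}{\left(3 \theta \right)} + \frac{1}{2}] = \frac{- 9 \theta^{2} \operatorname{atan}{\left(\theta \right)} - 27 \theta^{2} \operatorname{atan}{\left(3 \theta \right)} - 9 \operatorname{atan}{\left(\theta \right)} - 3 \operatorname{atan}{\left(3 \theta \right)}}{9 \theta^{4} + 10 \theta^{2} + 1} = G'(\theta).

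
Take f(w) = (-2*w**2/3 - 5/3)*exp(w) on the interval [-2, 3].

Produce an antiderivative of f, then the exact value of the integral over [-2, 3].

f has the shape u'v + uv' for u = -2*w**2/3 + 4*w/3 - 3 and v = exp(w) — it is the derivative of the product u*v.
F(w) = -2*w**2*exp(w)/3 + 4*w*exp(w)/3 - 3*exp(w) is an antiderivative of f.
Check: d/dw[-2*w**2*exp(w)/3 + 4*w*exp(w)/3 - 3*exp(w)] = -2*w**2*exp(w)/3 - 5*exp(w)/3, which equals f(w).
F(3) = -5*exp(3); F(-2) = -25*exp(-2)/3.
Integral = F(3) - F(-2) = -5*exp(3) + 25*exp(-2)/3.

Antiderivative: F(w) = -2*w**2*exp(w)/3 + 4*w*exp(w)/3 - 3*exp(w); value = -5*exp(3) + 25*exp(-2)/3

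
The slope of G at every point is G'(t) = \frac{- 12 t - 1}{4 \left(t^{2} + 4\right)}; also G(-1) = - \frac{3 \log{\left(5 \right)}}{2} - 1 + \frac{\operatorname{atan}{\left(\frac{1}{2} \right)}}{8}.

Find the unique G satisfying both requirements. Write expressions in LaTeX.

G(t) = \frac{- 12 \log{\left(t^{2} + 4 \right)} - \operatorname{atan}{\left(\frac{t}{2} \right)} - 8}{8}

For G(t) to be correct, d/dt[G] must agree with the stated G'(t) identically.
A general antiderivative is - \frac{3 \log{\left(t^{2} + 4 \right)}}{2} - \frac{\operatorname{atan}{\left(\frac{t}{2} \right)}}{8} + C.
The condition gives C = - \frac{3 \log{\left(5 \right)}}{2} - 1 + \frac{\operatorname{atan}{\left(\frac{1}{2} \right)}}{8} - (- \frac{3 \log{\left(5 \right)}}{2} + \frac{\operatorname{atan}{\left(\frac{1}{2} \right)}}{8}) = -1.
So G(t) = \frac{- 12 \log{\left(t^{2} + 4 \right)} - \operatorname{atan}{\left(\frac{t}{2} \right)} - 8}{8}.
Check: d/dt[\frac{- 12 \log{\left(t^{2} + 4 \right)} - \operatorname{atan}{\left(\frac{t}{2} \right)} - 8}{8}] = \frac{- 12 t - 1}{4 t^{2} + 16}, which equals G'(t).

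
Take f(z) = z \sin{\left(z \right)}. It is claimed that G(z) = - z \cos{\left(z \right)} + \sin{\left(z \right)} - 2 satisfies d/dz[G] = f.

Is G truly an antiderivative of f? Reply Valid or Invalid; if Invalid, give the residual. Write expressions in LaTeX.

Valid - differentiating G returns exactly f.

d/dz[G] = z \sin{\left(z \right)}
This equals f(z) exactly, so the claim holds.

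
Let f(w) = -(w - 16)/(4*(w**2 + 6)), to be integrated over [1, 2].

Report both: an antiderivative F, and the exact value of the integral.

Antiderivative: F(w) = (-3*log(w**2 + 6) + 16*sqrt(6)*atan(sqrt(6)*w/6))/24; value = -2*sqrt(6)*atan(sqrt(6)/6)/3 - log(10)/8 + log(7)/8 + 2*sqrt(6)*atan(sqrt(6)/3)/3

Any candidate F(w) must reproduce f(w) exactly when differentiated.
F(w) = (-3*log(w**2 + 6) + 16*sqrt(6)*atan(sqrt(6)*w/6))/24 is an antiderivative of f.
Check: d/dw[(-3*log(w**2 + 6) + 16*sqrt(6)*atan(sqrt(6)*w/6))/24] = (16 - w)/(4*w**2 + 24), which equals f(w).
F(2) = -log(10)/8 + 2*sqrt(6)*atan(sqrt(6)/3)/3; F(1) = -log(7)/8 + 2*sqrt(6)*atan(sqrt(6)/6)/3.
Integral = F(2) - F(1) = -2*sqrt(6)*atan(sqrt(6)/6)/3 - log(10)/8 + log(7)/8 + 2*sqrt(6)*atan(sqrt(6)/3)/3.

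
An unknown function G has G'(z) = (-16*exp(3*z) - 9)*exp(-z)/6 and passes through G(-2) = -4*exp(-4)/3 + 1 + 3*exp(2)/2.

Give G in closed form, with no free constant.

G(z) = (-8*exp(3*z) + 6*exp(z) + 9)*exp(-z)/6

Differentiate the proposed G(z) back; it has to land on the given G'(z).
A general antiderivative is -4*exp(2*z)/3 + 3*exp(-z)/2 + C.
The condition gives C = -4*exp(-4)/3 + 1 + 3*exp(2)/2 - (-4*exp(-4)/3 + 3*exp(2)/2) = 1.
So G(z) = (-8*exp(3*z) + 6*exp(z) + 9)*exp(-z)/6.
Check: d/dz[(-8*exp(3*z) + 6*exp(z) + 9)*exp(-z)/6] = (-16*exp(3*z) - 9)*exp(-z)/6 = G'(z).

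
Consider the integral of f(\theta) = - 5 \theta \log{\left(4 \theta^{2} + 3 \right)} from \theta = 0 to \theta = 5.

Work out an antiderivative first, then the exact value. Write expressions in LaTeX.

Recover f(\theta) by differentiating a candidate F(\theta); any mismatch rules it out.
F(\theta) = - \frac{5 \theta^{2} \log{\left(4 \theta^{2} + 3 \right)}}{2} + \frac{5 \theta^{2}}{2} - \frac{15 \log{\left(4 \theta^{2} + 3 \right)}}{8} is an antiderivative of f.
Check: d/d\theta[- \frac{5 \theta^{2} \log{\left(4 \theta^{2} + 3 \right)}}{2} + \frac{5 \theta^{2}}{2} - \frac{15 \log{\left(4 \theta^{2} + 3 \right)}}{8}] = - 5 \theta \log{\left(4 \theta^{2} + 3 \right)} = f(\theta).
F(5) = \frac{125}{2} - \frac{515 \log{\left(103 \right)}}{8}; F(0) = - \frac{15 \log{\left(3 \right)}}{8}.
Integral = F(5) - F(0) = - \frac{515 \log{\left(103 \right)}}{8} + \frac{15 \log{\left(3 \right)}}{8} + \frac{125}{2}.

Antiderivative: F(\theta) = - \frac{5 \theta^{2} \log{\left(4 \theta^{2} + 3 \right)}}{2} + \frac{5 \theta^{2}}{2} - \frac{15 \log{\left(4 \theta^{2} + 3 \right)}}{8}; value = - \frac{515 \log{\left(103 \right)}}{8} + \frac{15 \log{\left(3 \right)}}{8} + \frac{125}{2}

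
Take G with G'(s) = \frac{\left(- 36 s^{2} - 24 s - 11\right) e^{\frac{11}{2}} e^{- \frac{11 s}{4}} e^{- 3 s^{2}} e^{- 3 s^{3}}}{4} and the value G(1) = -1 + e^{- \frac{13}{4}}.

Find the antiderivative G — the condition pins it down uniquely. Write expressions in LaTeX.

Recognize the product-rule pattern: G'(s) = u'v + uv' with u = e^{- \frac{s^{3}}{2} - \frac{3 s}{4} + \frac{1}{2}}, v = e^{- \frac{5 s^{3}}{2} - 3 s^{2} - 2 s + 5}, so integration by parts undoes it.
A general antiderivative is e^{- \frac{s^{3}}{2} - \frac{3 s}{4} + \frac{1}{2}} e^{- \frac{5 s^{3}}{2} - 3 s^{2} - 2 s + 5} + C.
The condition gives C = -1 + e^{- \frac{13}{4}} - (e^{- \frac{13}{4}}) = -1.
So G(s) = -1 + e^{\frac{11}{2}} e^{- \frac{11 s}{4}} e^{- 3 s^{2}} e^{- 3 s^{3}}.
Check: d/ds[-1 + e^{\frac{11}{2}} e^{- \frac{11 s}{4}} e^{- 3 s^{2}} e^{- 3 s^{3}}] = \frac{\left(- 36 s^{2} e^{\frac{11}{2}} - 24 s e^{\frac{11}{2}} - 11 e^{\frac{11}{2}}\right) e^{- \frac{11 s}{4}} e^{- 3 s^{2}} e^{- 3 s^{3}}}{4}, which equals G'(s).

G(s) = -1 + e^{\frac{11}{2}} e^{- \frac{11 s}{4}} e^{- 3 s^{2}} e^{- 3 s^{3}}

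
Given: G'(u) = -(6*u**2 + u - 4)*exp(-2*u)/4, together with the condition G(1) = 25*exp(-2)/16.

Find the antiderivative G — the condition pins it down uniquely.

G(u) = (12*u**2 + 14*u - 1)*exp(-2*u)/16

Recognize the product-rule pattern: G'(u) = v'r + vr' with v = 3*u**2/4 + 7*u/8 - 1/16, r = exp(-2*u), so integration by parts undoes it.
A general antiderivative is (12*u**2 + 14*u - 1)*exp(-2*u)/16 + C.
The condition gives C = 25*exp(-2)/16 - (25*exp(-2)/16) = 0.
So G(u) = (12*u**2 + 14*u - 1)*exp(-2*u)/16.
Check: d/du[(12*u**2 + 14*u - 1)*exp(-2*u)/16] = (-6*u**2 - u + 4)*exp(-2*u)/4, which equals G'(u).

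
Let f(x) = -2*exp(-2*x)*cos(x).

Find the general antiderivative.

A first test for any F(x): its x-derivative must equal f(x) identically.
Check: d/dx[2*(-sin(x) + 2*cos(x))*exp(-2*x)/5] = -2*exp(-2*x)*cos(x) = f(x).

F(x) = 2*(-sin(x) + 2*cos(x))*exp(-2*x)/5 + C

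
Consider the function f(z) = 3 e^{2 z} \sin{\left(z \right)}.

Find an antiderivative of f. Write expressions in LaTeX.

An antiderivative is F(z) = \frac{6 e^{2 z} \sin{\left(z \right)}}{5} - \frac{3 e^{2 z} \cos{\left(z \right)}}{5}.

An antiderivative F(z) passes only if d/dz[F] lands on f(z) exactly.
Check: d/dz[\frac{6 e^{2 z} \sin{\left(z \right)}}{5} - \frac{3 e^{2 z} \cos{\left(z \right)}}{5}] = 3 e^{2 z} \sin{\left(z \right)} = f(z).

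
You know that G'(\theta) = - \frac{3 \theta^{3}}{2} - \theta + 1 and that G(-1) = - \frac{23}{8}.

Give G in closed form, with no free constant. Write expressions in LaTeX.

The integrand splits into summands that can be handled one at a time.
A general antiderivative is - \frac{3 \theta^{4}}{8} - \frac{\theta^{2}}{2} + \theta + C.
The condition gives C = - \frac{23}{8} - (- \frac{15}{8}) = -1.
So G(\theta) = - \frac{3 \theta^{4}}{8} - \frac{\theta^{2}}{2} + \theta - 1.
Check: d/d\theta[- \frac{3 \theta^{4}}{8} - \frac{\theta^{2}}{2} + \theta - 1] = - \frac{3 \theta^{3}}{2} - \theta + 1 = G'(\theta).

G(\theta) = - \frac{3 \theta^{4}}{8} - \frac{\theta^{2}}{2} + \theta - 1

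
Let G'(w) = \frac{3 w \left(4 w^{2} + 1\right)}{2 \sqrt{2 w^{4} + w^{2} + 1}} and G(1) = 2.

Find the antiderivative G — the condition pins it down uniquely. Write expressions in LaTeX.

G'(w) matches the chain-rule pattern g'(h)*h' with inner function h(w) = 2 w^{4} + w^{2} + 1; substituting u = h(w) collapses the integral.
A general antiderivative is \frac{3 \sqrt{2 w^{4} + w^{2} + 1}}{2} + C.
The condition gives C = 2 - (3) = -1.
So G(w) = \frac{3 \sqrt{2 w^{4} + w^{2} + 1}}{2} - 1.
Check: d/dw[\frac{3 \sqrt{2 w^{4} + w^{2} + 1}}{2} - 1] = \frac{12 w^{3} + 3 w}{2 \sqrt{2 w^{4} + w^{2} + 1}}, which equals G'(w).

G(w) = \frac{3 \sqrt{2 w^{4} + w^{2} + 1}}{2} - 1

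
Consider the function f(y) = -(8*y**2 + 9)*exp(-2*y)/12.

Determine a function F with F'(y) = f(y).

Recognize the product-rule pattern: f = u'v + uv' with u = y**2/3 + y/3 + 13/24, v = exp(-2*y), so integration by parts undoes it.
Check: d/dy[y**2*exp(-2*y)/3 + y*exp(-2*y)/3 + 13*exp(-2*y)/24] = (-8*y**2 - 9)*exp(-2*y)/12, which equals f(y).

An antiderivative is F(y) = y**2*exp(-2*y)/3 + y*exp(-2*y)/3 + 13*exp(-2*y)/24.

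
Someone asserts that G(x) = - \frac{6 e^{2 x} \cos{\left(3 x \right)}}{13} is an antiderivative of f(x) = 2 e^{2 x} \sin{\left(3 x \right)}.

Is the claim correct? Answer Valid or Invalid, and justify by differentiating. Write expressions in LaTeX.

Invalid: d/dx[G] - f = - \frac{8 e^{2 x} \sin{\left(3 x \right)}}{13} - \frac{12 e^{2 x} \cos{\left(3 x \right)}}{13}, which is not 0.

d/dx[G] = \frac{18 e^{2 x} \sin{\left(3 x \right)}}{13} - \frac{12 e^{2 x} \cos{\left(3 x \right)}}{13}
d/dx[G] - f(x) = - \frac{8 e^{2 x} \sin{\left(3 x \right)}}{13} - \frac{12 e^{2 x} \cos{\left(3 x \right)}}{13} != 0.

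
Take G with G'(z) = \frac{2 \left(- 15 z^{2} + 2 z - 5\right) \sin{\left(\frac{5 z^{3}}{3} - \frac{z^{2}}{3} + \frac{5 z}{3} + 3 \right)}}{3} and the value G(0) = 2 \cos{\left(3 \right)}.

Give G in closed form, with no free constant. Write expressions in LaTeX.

The substitution u = \frac{5 z^{3}}{3} - \frac{z^{2}}{3} + \frac{5 z}{3} + 3 works: G'(z) is exactly (dG/du)*(du/dz) for that inner function.
A general antiderivative is 2 \cos{\left(\frac{5 z^{3}}{3} - \frac{z^{2}}{3} + \frac{5 z}{3} + 3 \right)} + C.
The condition gives C = 2 \cos{\left(3 \right)} - (2 \cos{\left(3 \right)}) = 0.
So G(z) = 2 \cos{\left(\frac{5 z^{3}}{3} - \frac{z^{2}}{3} + \frac{5 z}{3} + 3 \right)}.
Check: d/dz[2 \cos{\left(\frac{5 z^{3}}{3} - \frac{z^{2}}{3} + \frac{5 z}{3} + 3 \right)}] = - 10 z^{2} \sin{\left(\frac{5 z^{3}}{3} - \frac{z^{2}}{3} + \frac{5 z}{3} + 3 \right)} + \frac{4 z \sin{\left(\frac{5 z^{3}}{3} - \frac{z^{2}}{3} + \frac{5 z}{3} + 3 \right)}}{3} - \frac{10 \sin{\left(\frac{5 z^{3}}{3} - \frac{z^{2}}{3} + \frac{5 z}{3} + 3 \right)}}{3}, which equals G'(z).

G(z) = 2 \cos{\left(\frac{5 z^{3}}{3} - \frac{z^{2}}{3} + \frac{5 z}{3} + 3 \right)}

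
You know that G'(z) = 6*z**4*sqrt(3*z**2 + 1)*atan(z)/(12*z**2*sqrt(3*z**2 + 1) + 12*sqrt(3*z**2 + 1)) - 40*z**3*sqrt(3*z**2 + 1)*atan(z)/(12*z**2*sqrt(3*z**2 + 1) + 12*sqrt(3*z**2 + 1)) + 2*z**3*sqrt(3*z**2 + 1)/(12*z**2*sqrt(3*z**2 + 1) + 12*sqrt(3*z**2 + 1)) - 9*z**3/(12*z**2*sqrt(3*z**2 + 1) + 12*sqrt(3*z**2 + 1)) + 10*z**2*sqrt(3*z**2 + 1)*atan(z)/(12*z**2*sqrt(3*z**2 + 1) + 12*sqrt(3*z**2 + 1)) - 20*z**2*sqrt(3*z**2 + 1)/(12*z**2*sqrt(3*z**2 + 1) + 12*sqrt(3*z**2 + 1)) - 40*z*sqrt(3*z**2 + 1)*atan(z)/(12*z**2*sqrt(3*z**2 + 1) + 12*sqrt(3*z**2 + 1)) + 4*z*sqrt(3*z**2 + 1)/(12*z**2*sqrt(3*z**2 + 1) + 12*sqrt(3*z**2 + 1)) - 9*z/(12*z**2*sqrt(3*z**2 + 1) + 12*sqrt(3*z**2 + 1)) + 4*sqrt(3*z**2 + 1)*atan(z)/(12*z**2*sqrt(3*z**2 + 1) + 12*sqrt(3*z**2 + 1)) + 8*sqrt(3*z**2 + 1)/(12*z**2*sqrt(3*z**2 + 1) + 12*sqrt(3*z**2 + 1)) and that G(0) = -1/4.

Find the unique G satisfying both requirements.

Integrate term by term and add the pieces.
A general antiderivative is -sqrt(3*z**2 + 1)/4 + (z**3/2 - 5*z**2 + z + 2)*atan(z)/3 + C.
The condition gives C = -1/4 - (-1/4) = 0.
So G(z) = (2*z**3*atan(z) - 20*z**2*atan(z) + 4*z*atan(z) - 3*sqrt(3*z**2 + 1) + 8*atan(z))/12.
Check: d/dz[(2*z**3*atan(z) - 20*z**2*atan(z) + 4*z*atan(z) - 3*sqrt(3*z**2 + 1) + 8*atan(z))/12] = (6*z**4*sqrt(3*z**2 + 1)*atan(z) - 40*z**3*sqrt(3*z**2 + 1)*atan(z) + 2*z**3*sqrt(3*z**2 + 1) - 9*z**3 + 10*z**2*sqrt(3*z**2 + 1)*atan(z) - 20*z**2*sqrt(3*z**2 + 1) - 40*z*sqrt(3*z**2 + 1)*atan(z) + 4*z*sqrt(3*z**2 + 1) - 9*z + 4*sqrt(3*z**2 + 1)*atan(z) + 8*sqrt(3*z**2 + 1))/(12*z**2*sqrt(3*z**2 + 1) + 12*sqrt(3*z**2 + 1)), which equals G'(z).

G(z) = (2*z**3*atan(z) - 20*z**2*atan(z) + 4*z*atan(z) - 3*sqrt(3*z**2 + 1) + 8*atan(z))/12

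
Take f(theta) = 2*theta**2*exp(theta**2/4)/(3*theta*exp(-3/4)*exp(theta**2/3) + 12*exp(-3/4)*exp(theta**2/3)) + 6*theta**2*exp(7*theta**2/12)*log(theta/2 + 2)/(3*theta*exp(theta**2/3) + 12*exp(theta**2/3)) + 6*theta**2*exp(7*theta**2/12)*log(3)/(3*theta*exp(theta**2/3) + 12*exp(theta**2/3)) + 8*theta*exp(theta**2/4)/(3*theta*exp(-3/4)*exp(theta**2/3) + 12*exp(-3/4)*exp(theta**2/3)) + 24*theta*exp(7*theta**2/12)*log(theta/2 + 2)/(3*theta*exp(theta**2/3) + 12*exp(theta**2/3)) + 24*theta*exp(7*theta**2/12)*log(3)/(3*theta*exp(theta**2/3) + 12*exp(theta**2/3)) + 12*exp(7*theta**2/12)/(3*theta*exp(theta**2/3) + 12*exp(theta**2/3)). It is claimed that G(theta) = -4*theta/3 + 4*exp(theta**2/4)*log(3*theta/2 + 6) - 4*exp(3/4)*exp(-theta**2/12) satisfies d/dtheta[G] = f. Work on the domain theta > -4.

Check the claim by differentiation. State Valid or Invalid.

Invalid: d/dtheta[G] - f = -4/3, which is not 0.

d/dtheta[G] = (6*theta**2*exp(theta**2/3)*log(theta/2 + 2) + 6*theta**2*exp(theta**2/3)*log(3) + 2*theta**2*exp(3/4) - 4*theta*exp(theta**2/12) + 24*theta*exp(theta**2/3)*log(theta/2 + 2) + 24*theta*exp(theta**2/3)*log(3) + 8*theta*exp(3/4) - 16*exp(theta**2/12) + 12*exp(theta**2/3))/(3*theta*exp(theta**2/12) + 12*exp(theta**2/12))
d/dtheta[G] - f(theta) = -4/3 != 0.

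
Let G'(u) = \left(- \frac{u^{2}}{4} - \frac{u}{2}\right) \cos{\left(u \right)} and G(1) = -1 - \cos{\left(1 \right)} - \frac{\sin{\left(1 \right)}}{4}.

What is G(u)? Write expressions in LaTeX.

Differentiate the proposed G(u) back; it has to land on the given G'(u).
A general antiderivative is - \frac{u^{2} \sin{\left(u \right)}}{4} - \frac{u \sin{\left(u \right)}}{2} - \frac{u \cos{\left(u \right)}}{2} + \frac{\sin{\left(u \right)}}{2} - \frac{\cos{\left(u \right)}}{2} + C.
The condition gives C = -1 - \cos{\left(1 \right)} - \frac{\sin{\left(1 \right)}}{4} - (- \cos{\left(1 \right)} - \frac{\sin{\left(1 \right)}}{4}) = -1.
So G(u) = \frac{- u^{2} \sin{\left(u \right)} - 2 u \sin{\left(u \right)} - 2 u \cos{\left(u \right)} + 2 \sin{\left(u \right)} - 2 \cos{\left(u \right)} - 4}{4}.
Check: d/du[\frac{- u^{2} \sin{\left(u \right)} - 2 u \sin{\left(u \right)} - 2 u \cos{\left(u \right)} + 2 \sin{\left(u \right)} - 2 \cos{\left(u \right)} - 4}{4}] = - \frac{u^{2} \cos{\left(u \right)}}{4} - \frac{u \cos{\left(u \right)}}{2}, which equals G'(u).

G(u) = \frac{- u^{2} \sin{\left(u \right)} - 2 u \sin{\left(u \right)} - 2 u \cos{\left(u \right)} + 2 \sin{\left(u \right)} - 2 \cos{\left(u \right)} - 4}{4}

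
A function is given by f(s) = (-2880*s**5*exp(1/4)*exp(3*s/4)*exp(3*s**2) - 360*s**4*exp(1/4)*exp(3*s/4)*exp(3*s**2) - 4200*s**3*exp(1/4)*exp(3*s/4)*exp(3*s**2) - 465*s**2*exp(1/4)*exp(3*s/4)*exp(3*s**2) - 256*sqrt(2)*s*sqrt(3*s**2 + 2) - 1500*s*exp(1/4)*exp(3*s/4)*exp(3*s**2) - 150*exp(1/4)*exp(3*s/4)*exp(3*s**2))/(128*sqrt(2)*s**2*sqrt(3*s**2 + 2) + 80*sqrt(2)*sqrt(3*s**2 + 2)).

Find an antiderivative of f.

Any candidate F(s) must reproduce f(s) exactly when differentiated.
Check: d/ds[-(5*sqrt(2)*sqrt(3*s**2 + 2)*exp(1/4)*exp(3*s/4)*exp(3*s**2) + 8*log(4*s**2 + 5/2))/8] = (-2880*sqrt(2)*s**5*exp(1/4)*exp(3*s/4)*exp(3*s**2) - 360*sqrt(2)*s**4*exp(1/4)*exp(3*s/4)*exp(3*s**2) - 4200*sqrt(2)*s**3*exp(1/4)*exp(3*s/4)*exp(3*s**2) - 465*sqrt(2)*s**2*exp(1/4)*exp(3*s/4)*exp(3*s**2) - 512*s*sqrt(3*s**2 + 2) - 1500*sqrt(2)*s*exp(1/4)*exp(3*s/4)*exp(3*s**2) - 150*sqrt(2)*exp(1/4)*exp(3*s/4)*exp(3*s**2))/(256*s**2*sqrt(3*s**2 + 2) + 160*sqrt(3*s**2 + 2)), which equals f(s).

An antiderivative is F(s) = -(5*sqrt(2)*sqrt(3*s**2 + 2)*exp(1/4)*exp(3*s/4)*exp(3*s**2) + 8*log(4*s**2 + 5/2))/8.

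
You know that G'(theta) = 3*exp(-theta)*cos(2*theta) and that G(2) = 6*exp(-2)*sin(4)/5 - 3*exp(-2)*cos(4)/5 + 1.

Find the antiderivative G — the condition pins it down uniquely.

A first test for any G(theta): its theta-derivative must equal the given G'(theta).
A general antiderivative is 6*exp(-theta)*sin(2*theta)/5 - 3*exp(-theta)*cos(2*theta)/5 + C.
The condition gives C = 6*exp(-2)*sin(4)/5 - 3*exp(-2)*cos(4)/5 + 1 - (6*exp(-2)*sin(4)/5 - 3*exp(-2)*cos(4)/5) = 1.
So G(theta) = (5*exp(theta) + 6*sin(2*theta) - 3*cos(2*theta))*exp(-theta)/5.
Check: d/dtheta[(5*exp(theta) + 6*sin(2*theta) - 3*cos(2*theta))*exp(-theta)/5] = 3*exp(-theta)*cos(2*theta) = G'(theta).

G(theta) = (5*exp(theta) + 6*sin(2*theta) - 3*cos(2*theta))*exp(-theta)/5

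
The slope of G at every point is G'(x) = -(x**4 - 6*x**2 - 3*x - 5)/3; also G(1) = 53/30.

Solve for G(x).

Check a candidate G(x) by differentiating: d/dx[G] must match the given G'(x).
A general antiderivative is -x**5/15 + 2*x**3/3 + x**2/2 + 5*x/3 + C.
The condition gives C = 53/30 - (83/30) = -1.
So G(x) = -x**5/15 + 2*x**3/3 + x**2/2 + 5*x/3 - 1.
Check: d/dx[-x**5/15 + 2*x**3/3 + x**2/2 + 5*x/3 - 1] = -x**4/3 + 2*x**2 + x + 5/3, which equals G'(x).

G(x) = -x**5/15 + 2*x**3/3 + x**2/2 + 5*x/3 - 1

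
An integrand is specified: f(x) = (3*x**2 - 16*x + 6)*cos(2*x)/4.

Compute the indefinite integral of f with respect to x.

Check any antiderivative F(x) by computing F'(x) and comparing it with f(x).
Check: d/dx[3*x**2*sin(2*x)/8 - 2*x*sin(2*x) + 3*x*cos(2*x)/8 + 9*sin(2*x)/16 - cos(2*x)] = 3*x**2*cos(2*x)/4 - 4*x*cos(2*x) + 3*cos(2*x)/2, which equals f(x).

F(x) = 3*x**2*sin(2*x)/8 - 2*x*sin(2*x) + 3*x*cos(2*x)/8 + 9*sin(2*x)/16 - cos(2*x) + C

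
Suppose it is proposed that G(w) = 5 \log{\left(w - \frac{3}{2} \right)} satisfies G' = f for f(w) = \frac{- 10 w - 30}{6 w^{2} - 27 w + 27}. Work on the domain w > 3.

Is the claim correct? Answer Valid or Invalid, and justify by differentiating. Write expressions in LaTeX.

Invalid: d/dw[G] - f = \frac{20}{3 w - 9}, which is not 0.

d/dw[G] = \frac{10}{2 w - 3}
d/dw[G] - f(w) = \frac{20}{3 w - 9} != 0.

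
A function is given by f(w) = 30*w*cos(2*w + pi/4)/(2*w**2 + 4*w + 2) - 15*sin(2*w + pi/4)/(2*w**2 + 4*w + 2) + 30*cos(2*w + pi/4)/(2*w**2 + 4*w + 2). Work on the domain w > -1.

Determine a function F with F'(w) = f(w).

Recognize the product-rule pattern: f = u'v + uv' with u = 15/(2*w + 2), v = sin(2*w + pi/4), so integration by parts undoes it.
Check: d/dw[15*sin(2*w + pi/4)/(2*(w + 1))] = (30*w*cos(2*w + pi/4) - 15*sin(2*w + pi/4) + 30*cos(2*w + pi/4))/(2*w**2 + 4*w + 2), which equals f(w).

An antiderivative is F(w) = 15*sin(2*w + pi/4)/(2*(w + 1)).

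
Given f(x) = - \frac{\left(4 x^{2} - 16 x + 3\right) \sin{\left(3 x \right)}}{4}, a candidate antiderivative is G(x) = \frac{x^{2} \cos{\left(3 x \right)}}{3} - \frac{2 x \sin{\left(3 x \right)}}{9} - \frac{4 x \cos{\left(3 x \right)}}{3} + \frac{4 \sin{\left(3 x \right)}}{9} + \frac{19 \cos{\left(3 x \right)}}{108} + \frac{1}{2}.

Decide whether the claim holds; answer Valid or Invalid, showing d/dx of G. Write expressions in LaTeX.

Valid - differentiating G returns exactly f.

d/dx[G] = - x^{2} \sin{\left(3 x \right)} + 4 x \sin{\left(3 x \right)} - \frac{3 \sin{\left(3 x \right)}}{4}
This equals f(x) exactly, so the claim holds.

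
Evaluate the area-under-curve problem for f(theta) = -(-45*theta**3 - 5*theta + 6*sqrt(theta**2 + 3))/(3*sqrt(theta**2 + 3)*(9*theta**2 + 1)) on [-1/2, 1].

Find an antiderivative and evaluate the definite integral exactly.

Antiderivative: F(theta) = 5*sqrt(theta**2 + 3)/3 - 2*atan(3*theta)/3; value = -5*sqrt(13)/6 - 2*atan(3)/3 - 2*atan(3/2)/3 + 10/3

Any candidate F(theta) must reproduce f(theta) exactly when differentiated.
F(theta) = 5*sqrt(theta**2 + 3)/3 - 2*atan(3*theta)/3 is an antiderivative of f.
Check: d/dtheta[5*sqrt(theta**2 + 3)/3 - 2*atan(3*theta)/3] = (45*theta**3 + 5*theta - 6*sqrt(theta**2 + 3))/(27*theta**2*sqrt(theta**2 + 3) + 3*sqrt(theta**2 + 3)), which equals f(theta).
F(1) = 10/3 - 2*atan(3)/3; F(-1/2) = 2*atan(3/2)/3 + 5*sqrt(13)/6.
Integral = F(1) - F(-1/2) = -5*sqrt(13)/6 - 2*atan(3)/3 - 2*atan(3/2)/3 + 10/3.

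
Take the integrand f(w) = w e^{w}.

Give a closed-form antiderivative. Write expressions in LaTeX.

An antiderivative is F(w) = w e^{w} - e^{w}.

Recognize the product-rule pattern: f = u'v + uv' with u = w - 1, v = e^{w}, so integration by parts undoes it.
Check: d/dw[w e^{w} - e^{w}] = w e^{w} = f(w).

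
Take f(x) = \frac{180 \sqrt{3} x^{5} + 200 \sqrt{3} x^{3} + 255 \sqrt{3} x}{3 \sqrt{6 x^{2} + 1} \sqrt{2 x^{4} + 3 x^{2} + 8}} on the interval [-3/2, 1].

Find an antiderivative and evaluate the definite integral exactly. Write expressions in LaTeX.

f has the shape u'v + uv' for u = 5 \sqrt{4 x^{2} + \frac{2}{3}} and v = \sqrt{x^{4} + \frac{3 x^{2}}{2} + 4} — it is the derivative of the product u*v.
F(x) = 5 \sqrt{4 x^{2} + \frac{2}{3}} \sqrt{x^{4} + \frac{3 x^{2}}{2} + 4} is an antiderivative of f.
Check: d/dx[5 \sqrt{4 x^{2} + \frac{2}{3}} \sqrt{x^{4} + \frac{3 x^{2}}{2} + 4}] = \frac{\sqrt{6} \left(180 \sqrt{2} x^{5} + 200 \sqrt{2} x^{3} + 255 \sqrt{2} x\right)}{6 \sqrt{6 x^{2} + 1} \sqrt{2 x^{4} + 3 x^{2} + 8}}, which equals f(x).
F(1) = \frac{5 \sqrt{273}}{3}; F(-3/2) = \frac{5 \sqrt{17313}}{12}.
Integral = F(1) - F(-3/2) = - \frac{5 \sqrt{17313}}{12} + \frac{5 \sqrt{273}}{3}.

Antiderivative: F(x) = 5 \sqrt{4 x^{2} + \frac{2}{3}} \sqrt{x^{4} + \frac{3 x^{2}}{2} + 4}; value = - \frac{5 \sqrt{17313}}{12} + \frac{5 \sqrt{273}}{3}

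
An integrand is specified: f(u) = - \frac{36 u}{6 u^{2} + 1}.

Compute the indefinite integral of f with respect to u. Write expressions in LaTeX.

F(u) = - 3 \log{\left(2 u^{2} + \frac{1}{3} \right)} + C

The substitution w = 2 u^{2} + \frac{1}{3} works: f is exactly (dF/dw)*(dw/du) for that inner function.
Check: d/du[- 3 \log{\left(2 u^{2} + \frac{1}{3} \right)}] = - \frac{36 u}{6 u^{2} + 1} = f(u).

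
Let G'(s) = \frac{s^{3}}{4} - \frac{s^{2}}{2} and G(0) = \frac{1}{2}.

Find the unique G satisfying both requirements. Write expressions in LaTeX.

The integrand splits into summands that can be handled one at a time.
A general antiderivative is \frac{s^{4}}{16} - \frac{s^{3}}{6} + C.
The condition gives C = \frac{1}{2} - (0) = \frac{1}{2}.
So G(s) = \frac{3 s^{4} - 8 s^{3} + 24}{48}.
Check: d/ds[\frac{3 s^{4} - 8 s^{3} + 24}{48}] = \frac{s^{3}}{4} - \frac{s^{2}}{2} = G'(s).

G(s) = \frac{3 s^{4} - 8 s^{3} + 24}{48}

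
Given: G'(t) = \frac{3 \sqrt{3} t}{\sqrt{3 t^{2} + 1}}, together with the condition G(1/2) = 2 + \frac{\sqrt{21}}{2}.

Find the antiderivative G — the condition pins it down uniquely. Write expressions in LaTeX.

G(t) = \frac{\sqrt{3} \left(3 \sqrt{3 t^{2} + 1} + 2 \sqrt{3}\right)}{3}

G'(t) matches the chain-rule pattern g'(h)*h' with inner function h(t) = t^{2} + \frac{1}{3}; substituting u = h(t) collapses the integral.
A general antiderivative is 3 \sqrt{t^{2} + \frac{1}{3}} + C.
The condition gives C = 2 + \frac{\sqrt{21}}{2} - (\frac{\sqrt{21}}{2}) = 2.
So G(t) = \frac{\sqrt{3} \left(3 \sqrt{3 t^{2} + 1} + 2 \sqrt{3}\right)}{3}.
Check: d/dt[\frac{\sqrt{3} \left(3 \sqrt{3 t^{2} + 1} + 2 \sqrt{3}\right)}{3}] = \frac{3 \sqrt{3} t}{\sqrt{3 t^{2} + 1}} = G'(t).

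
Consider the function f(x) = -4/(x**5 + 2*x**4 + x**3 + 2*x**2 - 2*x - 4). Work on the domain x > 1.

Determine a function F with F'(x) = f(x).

An antiderivative is F(x) = (6*log(x + 1) - log(x**2 + 2) - 2*log(x**2 + x - 2) + 2*sqrt(2)*atan(sqrt(2)*x/2))/9.

Factor the denominator ((x - 1)*(x + 1)*(x + 2)*(x**2 + 2)) and decompose: f = -2*(x - 2)/(9*(x**2 + 2)) - 2/(9*(x + 2)) + 2/(3*(x + 1)) - 2/(9*(x - 1)); each piece integrates to a log, atan, or power term.
Check: d/dx[(6*log(x + 1) - log(x**2 + 2) - 2*log(x**2 + x - 2) + 2*sqrt(2)*atan(sqrt(2)*x/2))/9] = -4/(x**5 + 2*x**4 + x**3 + 2*x**2 - 2*x - 4) = f(x).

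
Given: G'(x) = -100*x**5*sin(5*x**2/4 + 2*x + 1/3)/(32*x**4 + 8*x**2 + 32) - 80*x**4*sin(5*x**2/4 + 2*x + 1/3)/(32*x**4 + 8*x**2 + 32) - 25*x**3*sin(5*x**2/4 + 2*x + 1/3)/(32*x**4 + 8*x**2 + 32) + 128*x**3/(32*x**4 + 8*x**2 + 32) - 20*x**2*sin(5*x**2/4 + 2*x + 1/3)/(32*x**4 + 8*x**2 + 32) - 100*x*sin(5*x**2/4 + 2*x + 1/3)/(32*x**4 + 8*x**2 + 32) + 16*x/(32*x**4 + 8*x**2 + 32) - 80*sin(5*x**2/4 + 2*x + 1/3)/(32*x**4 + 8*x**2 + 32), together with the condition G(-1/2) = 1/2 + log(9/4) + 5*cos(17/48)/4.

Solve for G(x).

G(x) = log(2*x**4 + x**2/2 + 2) + 5*cos(5*x**2/4 + 2*x + 1/3)/4 + 1/2

Integrate term by term and add the pieces.
A general antiderivative is log(2*x**4 + x**2/2 + 2) + 5*cos(5*x**2/4 + 2*x + 1/3)/4 + C.
The condition gives C = 1/2 + log(9/4) + 5*cos(17/48)/4 - (log(9/4) + 5*cos(17/48)/4) = 1/2.
So G(x) = log(2*x**4 + x**2/2 + 2) + 5*cos(5*x**2/4 + 2*x + 1/3)/4 + 1/2.
Check: d/dx[log(2*x**4 + x**2/2 + 2) + 5*cos(5*x**2/4 + 2*x + 1/3)/4 + 1/2] = (-100*x**5*sin(5*x**2/4 + 2*x + 1/3) - 80*x**4*sin(5*x**2/4 + 2*x + 1/3) - 25*x**3*sin(5*x**2/4 + 2*x + 1/3) + 128*x**3 - 20*x**2*sin(5*x**2/4 + 2*x + 1/3) - 100*x*sin(5*x**2/4 + 2*x + 1/3) + 16*x - 80*sin(5*x**2/4 + 2*x + 1/3))/(32*x**4 + 8*x**2 + 32), which equals G'(x).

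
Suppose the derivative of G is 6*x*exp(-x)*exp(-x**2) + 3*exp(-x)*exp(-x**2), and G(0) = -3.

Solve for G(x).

The substitution u = -x**2 - x works: G'(x) is exactly (dG/du)*(du/dx) for that inner function.
A general antiderivative is -3*exp(-x**2 - x) + C.
The condition gives C = -3 - (-3) = 0.
So G(x) = -3*exp(-x)*exp(-x**2).
Check: d/dx[-3*exp(-x)*exp(-x**2)] = (6*x + 3)*exp(-x)*exp(-x**2), which equals G'(x).

G(x) = -3*exp(-x)*exp(-x**2)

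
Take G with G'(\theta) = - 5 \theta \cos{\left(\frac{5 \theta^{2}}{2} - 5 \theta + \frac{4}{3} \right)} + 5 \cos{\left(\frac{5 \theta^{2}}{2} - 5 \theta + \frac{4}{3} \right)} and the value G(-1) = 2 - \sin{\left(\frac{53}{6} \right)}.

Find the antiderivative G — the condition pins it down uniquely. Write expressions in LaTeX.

G(\theta) = 2 - \sin{\left(\frac{5 \theta^{2}}{2} - 5 \theta + \frac{4}{3} \right)}

The substitution u = \frac{5 \theta^{2}}{2} - 5 \theta + \frac{4}{3} works: G'(\theta) is exactly (dG/du)*(du/d\theta) for that inner function.
A general antiderivative is - \sin{\left(\frac{5 \theta^{2}}{2} - 5 \theta + \frac{4}{3} \right)} + C.
The condition gives C = 2 - \sin{\left(\frac{53}{6} \right)} - (- \sin{\left(\frac{53}{6} \right)}) = 2.
So G(\theta) = 2 - \sin{\left(\frac{5 \theta^{2}}{2} - 5 \theta + \frac{4}{3} \right)}.
Check: d/d\theta[2 - \sin{\left(\frac{5 \theta^{2}}{2} - 5 \theta + \frac{4}{3} \right)}] = - 5 \theta \cos{\left(\frac{5 \theta^{2}}{2} - 5 \theta + \frac{4}{3} \right)} + 5 \cos{\left(\frac{5 \theta^{2}}{2} - 5 \theta + \frac{4}{3} \right)} = G'(\theta).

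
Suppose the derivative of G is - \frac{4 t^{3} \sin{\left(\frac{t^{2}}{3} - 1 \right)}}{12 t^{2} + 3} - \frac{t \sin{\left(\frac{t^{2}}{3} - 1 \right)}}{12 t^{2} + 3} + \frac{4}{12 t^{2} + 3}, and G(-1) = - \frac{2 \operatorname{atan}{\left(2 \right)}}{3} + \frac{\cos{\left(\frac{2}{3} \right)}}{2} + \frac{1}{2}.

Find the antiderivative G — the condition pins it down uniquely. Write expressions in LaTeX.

The integrand splits into summands that can be handled one at a time.
A general antiderivative is \frac{\cos{\left(\frac{t^{2}}{3} - 1 \right)}}{2} + \frac{2 \operatorname{atan}{\left(2 t \right)}}{3} + C.
The condition gives C = - \frac{2 \operatorname{atan}{\left(2 \right)}}{3} + \frac{\cos{\left(\frac{2}{3} \right)}}{2} + \frac{1}{2} - (- \frac{2 \operatorname{atan}{\left(2 \right)}}{3} + \frac{\cos{\left(\frac{2}{3} \right)}}{2}) = \frac{1}{2}.
So G(t) = \frac{\cos{\left(\frac{t^{2}}{3} - 1 \right)}}{2} + \frac{2 \operatorname{atan}{\left(2 t \right)}}{3} + \frac{1}{2}.
Check: d/dt[\frac{\cos{\left(\frac{t^{2}}{3} - 1 \right)}}{2} + \frac{2 \operatorname{atan}{\left(2 t \right)}}{3} + \frac{1}{2}] = \frac{- 4 t^{3} \sin{\left(\frac{t^{2}}{3} - 1 \right)} - t \sin{\left(\frac{t^{2}}{3} - 1 \right)} + 4}{12 t^{2} + 3}, which equals G'(t).

G(t) = \frac{\cos{\left(\frac{t^{2}}{3} - 1 \right)}}{2} + \frac{2 \operatorname{atan}{\left(2 t \right)}}{3} + \frac{1}{2}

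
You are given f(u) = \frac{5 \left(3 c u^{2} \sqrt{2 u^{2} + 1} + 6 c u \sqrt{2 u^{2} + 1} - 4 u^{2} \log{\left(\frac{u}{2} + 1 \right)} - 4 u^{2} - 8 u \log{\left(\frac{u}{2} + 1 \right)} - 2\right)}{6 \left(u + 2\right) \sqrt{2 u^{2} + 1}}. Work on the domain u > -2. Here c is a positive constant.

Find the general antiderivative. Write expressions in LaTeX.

F(u) = \frac{5 \left(3 c u^{2} - 4 \sqrt{2 u^{2} + 1} \log{\left(\frac{u}{2} + 1 \right)}\right)}{12} + C

Whatever form F(u) takes, F'(u) = f(u) is non-negotiable.
Check: d/du[\frac{5 \left(3 c u^{2} - 4 \sqrt{2 u^{2} + 1} \log{\left(\frac{u}{2} + 1 \right)}\right)}{12}] = \frac{15 c u^{2} \sqrt{2 u^{2} + 1} + 30 c u \sqrt{2 u^{2} + 1} - 20 u^{2} \log{\left(\frac{u}{2} + 1 \right)} - 20 u^{2} - 40 u \log{\left(\frac{u}{2} + 1 \right)} - 10}{6 u \sqrt{2 u^{2} + 1} + 12 \sqrt{2 u^{2} + 1}}, which equals f(u).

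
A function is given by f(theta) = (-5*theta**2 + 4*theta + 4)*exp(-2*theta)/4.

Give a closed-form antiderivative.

Recognize the product-rule pattern: f = u'v + uv' with u = 5*theta**2/8 + theta/8 - 7/16, v = exp(-2*theta), so integration by parts undoes it.
Check: d/dtheta[(10*theta**2 + 2*theta - 7)*exp(-2*theta)/16] = (-5*theta**2 + 4*theta + 4)*exp(-2*theta)/4 = f(theta).

An antiderivative is F(theta) = (10*theta**2 + 2*theta - 7)*exp(-2*theta)/16.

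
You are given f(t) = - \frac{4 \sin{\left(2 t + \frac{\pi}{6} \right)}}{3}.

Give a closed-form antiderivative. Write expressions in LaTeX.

An antiderivative F(t) passes only if d/dt[F] lands on f(t) exactly.
Check: d/dt[\frac{2 \cos{\left(2 t + \frac{\pi}{6} \right)}}{3}] = - \frac{4 \sin{\left(2 t + \frac{\pi}{6} \right)}}{3} = f(t).

An antiderivative is F(t) = \frac{2 \cos{\left(2 t + \frac{\pi}{6} \right)}}{3}.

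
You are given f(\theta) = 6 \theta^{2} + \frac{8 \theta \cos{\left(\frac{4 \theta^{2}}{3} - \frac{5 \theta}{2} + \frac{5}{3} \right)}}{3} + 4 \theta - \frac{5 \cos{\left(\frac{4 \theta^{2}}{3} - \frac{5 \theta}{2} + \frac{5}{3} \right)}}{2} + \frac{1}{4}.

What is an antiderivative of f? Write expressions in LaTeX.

Integrate term by term and add the pieces.
Check: d/d\theta[\frac{8 \theta^{3} + 8 \theta^{2} + \theta + 4 \sin{\left(\frac{4 \theta^{2}}{3} - \frac{5 \theta}{2} + \frac{5}{3} \right)} - 5}{4}] = 6 \theta^{2} + \frac{8 \theta \cos{\left(\frac{4 \theta^{2}}{3} - \frac{5 \theta}{2} + \frac{5}{3} \right)}}{3} + 4 \theta - \frac{5 \cos{\left(\frac{4 \theta^{2}}{3} - \frac{5 \theta}{2} + \frac{5}{3} \right)}}{2} + \frac{1}{4} = f(\theta).

An antiderivative is F(\theta) = \frac{8 \theta^{3} + 8 \theta^{2} + \theta + 4 \sin{\left(\frac{4 \theta^{2}}{3} - \frac{5 \theta}{2} + \frac{5}{3} \right)} - 5}{4}.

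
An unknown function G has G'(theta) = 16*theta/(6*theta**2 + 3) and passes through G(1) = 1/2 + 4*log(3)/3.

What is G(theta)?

G(theta) = 4*log(2*theta**2 + 1)/3 + 1/2

The substitution u = 2*theta**2 + 1 works: G'(theta) is exactly (dG/du)*(du/dtheta) for that inner function.
A general antiderivative is 4*log(2*theta**2 + 1)/3 + C.
The condition gives C = 1/2 + 4*log(3)/3 - (4*log(3)/3) = 1/2.
So G(theta) = 4*log(2*theta**2 + 1)/3 + 1/2.
Check: d/dtheta[4*log(2*theta**2 + 1)/3 + 1/2] = 16*theta/(6*theta**2 + 3) = G'(theta).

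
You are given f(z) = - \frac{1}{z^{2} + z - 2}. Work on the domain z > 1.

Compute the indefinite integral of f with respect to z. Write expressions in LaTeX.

F(z) = \frac{- \log{\left(z - 1 \right)} + \log{\left(z + 2 \right)}}{3} + C

The denominator factors as \left(z - 1\right) \left(z + 2\right); partial fractions split f into directly integrable pieces: \frac{1}{3 \left(z + 2\right)} - \frac{1}{3 \left(z - 1\right)}.
Check: d/dz[\frac{- \log{\left(z - 1 \right)} + \log{\left(z + 2 \right)}}{3}] = - \frac{1}{z^{2} + z - 2} = f(z).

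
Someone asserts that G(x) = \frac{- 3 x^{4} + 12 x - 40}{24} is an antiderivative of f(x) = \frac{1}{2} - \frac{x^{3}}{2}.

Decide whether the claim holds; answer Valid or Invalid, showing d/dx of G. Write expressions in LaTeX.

d/dx[G] = \frac{1}{2} - \frac{x^{3}}{2}
This equals f(x) exactly, so the claim holds.

Valid - differentiating G returns exactly f.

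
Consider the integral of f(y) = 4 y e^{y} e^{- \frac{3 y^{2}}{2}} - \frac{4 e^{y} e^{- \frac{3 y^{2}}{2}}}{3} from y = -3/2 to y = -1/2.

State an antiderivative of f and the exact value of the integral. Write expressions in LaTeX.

f matches the chain-rule pattern g'(h)*h' with inner function h(y) = - \frac{3 y^{2}}{2} + y; substituting u = h(y) collapses the integral.
F(y) = - \frac{4 e^{- \frac{3 y^{2}}{2} + y}}{3} is an antiderivative of f.
Check: d/dy[- \frac{4 e^{- \frac{3 y^{2}}{2} + y}}{3}] = 4 y e^{y} e^{- \frac{3 y^{2}}{2}} - \frac{4 e^{y} e^{- \frac{3 y^{2}}{2}}}{3} = f(y).
F(-1/2) = - \frac{4}{3 e^{\frac{7}{8}}}; F(-3/2) = - \frac{4}{3 e^{\frac{39}{8}}}.
Integral = F(-1/2) - F(-3/2) = - \frac{4}{3 e^{\frac{7}{8}}} + \frac{4}{3 e^{\frac{39}{8}}}.

Antiderivative: F(y) = - \frac{4 e^{- \frac{3 y^{2}}{2} + y}}{3}; value = - \frac{4}{3 e^{\frac{7}{8}}} + \frac{4}{3 e^{\frac{39}{8}}}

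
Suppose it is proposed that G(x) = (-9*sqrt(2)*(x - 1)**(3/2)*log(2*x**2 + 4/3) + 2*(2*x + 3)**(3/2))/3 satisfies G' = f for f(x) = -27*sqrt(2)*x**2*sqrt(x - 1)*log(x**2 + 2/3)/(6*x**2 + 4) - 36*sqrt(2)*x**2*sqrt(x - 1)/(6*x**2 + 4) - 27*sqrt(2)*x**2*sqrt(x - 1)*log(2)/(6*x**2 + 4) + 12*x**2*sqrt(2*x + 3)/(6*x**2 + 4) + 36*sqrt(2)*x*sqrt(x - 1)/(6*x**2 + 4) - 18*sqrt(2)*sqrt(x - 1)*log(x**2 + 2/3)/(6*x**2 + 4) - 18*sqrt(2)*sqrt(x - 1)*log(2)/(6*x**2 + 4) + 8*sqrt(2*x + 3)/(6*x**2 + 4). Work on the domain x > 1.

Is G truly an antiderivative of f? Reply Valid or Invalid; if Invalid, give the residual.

Valid - the claim checks out under differentiation.

d/dx[G] = (-27*sqrt(2)*x**2*sqrt(x - 1)*log(x**2 + 2/3) - 36*sqrt(2)*x**2*sqrt(x - 1) - 27*sqrt(2)*x**2*sqrt(x - 1)*log(2) + 12*x**2*sqrt(2*x + 3) + 36*sqrt(2)*x*sqrt(x - 1) - 18*sqrt(2)*sqrt(x - 1)*log(x**2 + 2/3) - 18*sqrt(2)*sqrt(x - 1)*log(2) + 8*sqrt(2*x + 3))/(6*x**2 + 4)
This equals f(x) exactly, so the claim holds.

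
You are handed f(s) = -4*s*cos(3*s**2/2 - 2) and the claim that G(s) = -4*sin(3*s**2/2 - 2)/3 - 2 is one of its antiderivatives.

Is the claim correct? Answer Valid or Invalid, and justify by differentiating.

Valid: G'(s) = f(s).

d/ds[G] = -4*s*cos(3*s**2/2 - 2)
This equals f(s) exactly, so the claim holds.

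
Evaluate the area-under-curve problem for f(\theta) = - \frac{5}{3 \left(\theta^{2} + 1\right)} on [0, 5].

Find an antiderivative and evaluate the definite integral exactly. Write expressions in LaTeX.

Antiderivative: F(\theta) = - \frac{5 \operatorname{atan}{\left(\theta \right)}}{3}; value = - \frac{5 \operatorname{atan}{\left(5 \right)}}{3}

Check any antiderivative F(\theta) by computing F'(\theta) and comparing it with f(\theta).
F(\theta) = - \frac{5 \operatorname{atan}{\left(\theta \right)}}{3} is an antiderivative of f.
Check: d/d\theta[- \frac{5 \operatorname{atan}{\left(\theta \right)}}{3}] = - \frac{5}{3 \theta^{2} + 3}, which equals f(\theta).
F(5) = - \frac{5 \operatorname{atan}{\left(5 \right)}}{3}; F(0) = 0.
Integral = F(5) - F(0) = - \frac{5 \operatorname{atan}{\left(5 \right)}}{3}.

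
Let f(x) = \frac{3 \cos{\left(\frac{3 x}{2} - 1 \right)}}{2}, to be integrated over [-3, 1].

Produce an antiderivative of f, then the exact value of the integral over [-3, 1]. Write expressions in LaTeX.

Antiderivative: F(x) = \sin{\left(\frac{3 x}{2} - 1 \right)}; value = \sin{\left(\frac{11}{2} \right)} + \sin{\left(\frac{1}{2} \right)}

Whatever form F(x) takes, F'(x) = f(x) is non-negotiable.
F(x) = \sin{\left(\frac{3 x}{2} - 1 \right)} is an antiderivative of f.
Check: d/dx[\sin{\left(\frac{3 x}{2} - 1 \right)}] = \frac{3 \cos{\left(\frac{3 x}{2} - 1 \right)}}{2} = f(x).
F(1) = \sin{\left(\frac{1}{2} \right)}; F(-3) = - \sin{\left(\frac{11}{2} \right)}.
Integral = F(1) - F(-3) = \sin{\left(\frac{11}{2} \right)} + \sin{\left(\frac{1}{2} \right)}.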